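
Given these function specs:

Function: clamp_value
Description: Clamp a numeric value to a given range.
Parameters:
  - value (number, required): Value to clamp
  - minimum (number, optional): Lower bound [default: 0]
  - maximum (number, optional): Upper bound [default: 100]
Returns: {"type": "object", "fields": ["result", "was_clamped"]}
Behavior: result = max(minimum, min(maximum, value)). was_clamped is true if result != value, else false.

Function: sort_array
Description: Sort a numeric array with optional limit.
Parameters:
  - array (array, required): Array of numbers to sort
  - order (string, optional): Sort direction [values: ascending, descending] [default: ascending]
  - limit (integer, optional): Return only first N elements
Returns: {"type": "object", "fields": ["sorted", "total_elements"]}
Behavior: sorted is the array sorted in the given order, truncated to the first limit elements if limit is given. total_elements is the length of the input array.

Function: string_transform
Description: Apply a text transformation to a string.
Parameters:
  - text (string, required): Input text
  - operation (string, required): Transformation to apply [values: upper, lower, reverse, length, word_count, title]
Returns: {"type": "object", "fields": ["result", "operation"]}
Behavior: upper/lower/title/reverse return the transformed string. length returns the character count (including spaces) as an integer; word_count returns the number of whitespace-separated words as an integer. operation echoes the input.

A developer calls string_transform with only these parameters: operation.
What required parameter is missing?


Required parameters: text, operation
Provided: operation
Missing: text
text


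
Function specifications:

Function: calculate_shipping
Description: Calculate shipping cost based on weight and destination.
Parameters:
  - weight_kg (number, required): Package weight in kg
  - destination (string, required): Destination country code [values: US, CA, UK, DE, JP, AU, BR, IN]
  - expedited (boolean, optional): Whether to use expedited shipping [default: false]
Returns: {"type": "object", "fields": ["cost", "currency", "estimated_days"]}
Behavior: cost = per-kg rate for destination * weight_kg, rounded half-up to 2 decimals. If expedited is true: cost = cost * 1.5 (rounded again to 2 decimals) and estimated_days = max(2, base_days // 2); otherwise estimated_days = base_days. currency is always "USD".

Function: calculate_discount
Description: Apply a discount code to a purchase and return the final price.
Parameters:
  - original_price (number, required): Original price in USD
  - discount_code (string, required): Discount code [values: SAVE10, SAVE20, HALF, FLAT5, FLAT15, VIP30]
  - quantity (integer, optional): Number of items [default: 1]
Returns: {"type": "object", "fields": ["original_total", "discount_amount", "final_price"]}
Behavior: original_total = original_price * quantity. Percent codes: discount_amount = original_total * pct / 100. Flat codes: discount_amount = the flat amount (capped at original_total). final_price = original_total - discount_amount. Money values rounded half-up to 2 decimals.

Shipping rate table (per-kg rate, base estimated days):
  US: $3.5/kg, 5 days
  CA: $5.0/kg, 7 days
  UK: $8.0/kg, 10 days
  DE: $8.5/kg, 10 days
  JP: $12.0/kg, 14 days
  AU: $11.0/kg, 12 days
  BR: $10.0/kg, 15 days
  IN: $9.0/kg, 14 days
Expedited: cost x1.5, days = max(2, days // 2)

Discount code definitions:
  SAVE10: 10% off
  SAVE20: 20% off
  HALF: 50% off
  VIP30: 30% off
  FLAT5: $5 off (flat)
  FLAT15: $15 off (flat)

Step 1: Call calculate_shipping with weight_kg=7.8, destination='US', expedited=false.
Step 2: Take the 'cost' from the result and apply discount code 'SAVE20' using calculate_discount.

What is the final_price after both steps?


Step 1: calculate_shipping(weight_kg=7.8, destination=US, expedited=false)
  Rate for US: $3.5/kg, base 5 days
  cost = 3.5 * 7.8 = 27.3 -> 27.30
  expedited not set/false: estimated_days = 5
  -> cost = 27.30 USD
Step 2: calculate_discount(original_price=27.3, discount_code=SAVE20, quantity=1)
  original_total = 27.3 * 1 = 27.30
  SAVE20 = 20% off: discount_amount = 27.30 * 20/100 = 5.46 -> 5.46
  final_price = 27.30 - 5.46 = 21.84
  -> final_price = 21.84
$21.84


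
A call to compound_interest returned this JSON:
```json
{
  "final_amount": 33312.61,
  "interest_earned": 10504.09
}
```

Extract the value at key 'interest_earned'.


10504.09


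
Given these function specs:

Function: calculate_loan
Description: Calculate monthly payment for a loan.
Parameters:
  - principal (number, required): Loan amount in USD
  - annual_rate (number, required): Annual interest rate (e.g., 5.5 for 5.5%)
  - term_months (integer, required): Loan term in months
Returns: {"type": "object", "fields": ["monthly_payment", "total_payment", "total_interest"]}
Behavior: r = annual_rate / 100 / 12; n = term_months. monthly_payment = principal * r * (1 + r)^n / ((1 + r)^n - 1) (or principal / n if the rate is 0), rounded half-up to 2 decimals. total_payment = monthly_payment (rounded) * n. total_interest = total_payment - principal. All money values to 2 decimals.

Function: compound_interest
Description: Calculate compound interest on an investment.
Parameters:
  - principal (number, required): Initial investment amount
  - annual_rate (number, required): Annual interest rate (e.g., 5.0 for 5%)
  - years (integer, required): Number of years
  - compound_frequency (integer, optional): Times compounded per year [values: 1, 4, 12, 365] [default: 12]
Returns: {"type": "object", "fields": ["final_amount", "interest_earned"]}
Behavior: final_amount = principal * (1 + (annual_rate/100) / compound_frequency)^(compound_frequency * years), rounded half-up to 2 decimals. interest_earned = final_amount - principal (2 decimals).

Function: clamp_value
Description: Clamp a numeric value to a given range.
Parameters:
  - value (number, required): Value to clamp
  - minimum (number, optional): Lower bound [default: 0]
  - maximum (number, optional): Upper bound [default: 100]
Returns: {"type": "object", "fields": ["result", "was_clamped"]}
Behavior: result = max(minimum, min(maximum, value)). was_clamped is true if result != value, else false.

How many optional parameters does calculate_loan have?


Parameters of calculate_loan: principal (required), annual_rate (required), term_months (required)
Optional count:
0


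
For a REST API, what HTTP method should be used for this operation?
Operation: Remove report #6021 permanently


GET = read, POST = create, PUT = update/replace, DELETE = remove
This operation is a removal.
DELETE


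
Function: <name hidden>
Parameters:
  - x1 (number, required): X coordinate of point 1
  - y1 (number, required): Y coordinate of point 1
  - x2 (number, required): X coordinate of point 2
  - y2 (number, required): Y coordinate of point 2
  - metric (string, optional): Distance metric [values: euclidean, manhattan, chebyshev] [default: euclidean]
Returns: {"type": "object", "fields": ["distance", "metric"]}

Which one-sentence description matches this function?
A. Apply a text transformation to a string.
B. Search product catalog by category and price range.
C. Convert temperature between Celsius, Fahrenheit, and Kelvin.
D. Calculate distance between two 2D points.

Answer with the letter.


Parameters x1, y1, x2, y2, metric and return ["distance", "metric"] fit: Calculate distance between two 2D points.
D


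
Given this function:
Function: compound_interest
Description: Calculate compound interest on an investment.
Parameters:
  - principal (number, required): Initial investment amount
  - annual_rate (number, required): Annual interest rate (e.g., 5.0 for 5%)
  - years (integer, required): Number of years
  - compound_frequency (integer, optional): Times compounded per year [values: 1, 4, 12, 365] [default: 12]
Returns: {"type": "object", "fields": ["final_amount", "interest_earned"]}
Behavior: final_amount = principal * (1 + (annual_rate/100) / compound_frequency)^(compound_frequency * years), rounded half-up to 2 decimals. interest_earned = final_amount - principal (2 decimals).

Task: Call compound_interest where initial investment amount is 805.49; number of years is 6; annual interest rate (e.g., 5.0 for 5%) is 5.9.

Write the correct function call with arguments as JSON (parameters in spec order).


Mapping each described value to its parameter name:
  'Initial investment amount' -> principal = 805.49
  'Number of years' -> years = 6
  'Annual interest rate (e.g., 5.0 for 5%)' -> annual_rate = 5.9
compound_interest({"principal": 805.49, "annual_rate": 5.9, "years": 6})


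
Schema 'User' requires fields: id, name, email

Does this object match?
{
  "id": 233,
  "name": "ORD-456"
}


Checking required fields...
Missing: email
Invalid - missing required field 'email'


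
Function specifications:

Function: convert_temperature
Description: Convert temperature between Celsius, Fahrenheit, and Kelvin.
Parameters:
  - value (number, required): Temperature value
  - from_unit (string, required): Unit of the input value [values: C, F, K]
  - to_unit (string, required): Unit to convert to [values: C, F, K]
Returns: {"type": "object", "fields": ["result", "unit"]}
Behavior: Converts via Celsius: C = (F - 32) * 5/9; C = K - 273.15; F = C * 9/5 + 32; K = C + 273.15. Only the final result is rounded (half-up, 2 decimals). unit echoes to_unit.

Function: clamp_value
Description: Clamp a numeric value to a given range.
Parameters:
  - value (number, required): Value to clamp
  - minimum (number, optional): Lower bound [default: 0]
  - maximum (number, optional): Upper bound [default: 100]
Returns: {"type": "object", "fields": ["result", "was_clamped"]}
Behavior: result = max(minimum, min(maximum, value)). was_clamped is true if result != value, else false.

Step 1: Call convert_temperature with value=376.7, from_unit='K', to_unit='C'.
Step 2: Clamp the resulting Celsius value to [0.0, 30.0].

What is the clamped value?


Step 1: convert_temperature(value=376.7, from_unit=K, to_unit=C)
  To C: 376.7 - 273.15 = 103.55
  Target is C: 103.55
  Round to 2 decimals: 103.55
  -> result = 103.55 C
Step 2: clamp_value(value=103.55, minimum=0.0, maximum=30.0)
  result = max(0.0, min(30.0, 103.55)) = max(0.0, 30.0) = 30.0
  was_clamped = (30.0 != 103.55) = true
  -> result = 30.0
30.0


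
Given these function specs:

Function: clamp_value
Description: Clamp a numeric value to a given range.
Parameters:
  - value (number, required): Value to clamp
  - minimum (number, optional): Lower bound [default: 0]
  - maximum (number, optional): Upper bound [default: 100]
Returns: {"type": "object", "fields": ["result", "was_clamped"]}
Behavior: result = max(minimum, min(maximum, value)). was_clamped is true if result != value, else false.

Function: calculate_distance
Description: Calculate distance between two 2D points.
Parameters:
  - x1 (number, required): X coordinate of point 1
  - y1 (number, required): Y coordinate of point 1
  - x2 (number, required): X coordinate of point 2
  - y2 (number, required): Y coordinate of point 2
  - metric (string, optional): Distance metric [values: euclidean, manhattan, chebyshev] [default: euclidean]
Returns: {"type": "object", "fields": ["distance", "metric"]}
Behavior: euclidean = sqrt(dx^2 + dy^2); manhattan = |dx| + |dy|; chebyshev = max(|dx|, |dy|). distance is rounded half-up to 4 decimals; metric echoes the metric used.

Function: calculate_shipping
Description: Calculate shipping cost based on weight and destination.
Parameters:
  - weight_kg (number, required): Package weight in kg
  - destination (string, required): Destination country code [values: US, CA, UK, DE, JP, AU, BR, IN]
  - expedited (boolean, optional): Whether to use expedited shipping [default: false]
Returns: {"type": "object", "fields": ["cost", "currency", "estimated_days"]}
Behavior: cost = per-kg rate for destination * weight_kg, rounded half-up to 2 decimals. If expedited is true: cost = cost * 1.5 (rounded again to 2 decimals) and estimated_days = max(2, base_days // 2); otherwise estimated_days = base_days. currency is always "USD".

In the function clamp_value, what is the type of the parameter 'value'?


The clamp_value spec declares:
  - value (number, required): Value to clamp
Type:
number


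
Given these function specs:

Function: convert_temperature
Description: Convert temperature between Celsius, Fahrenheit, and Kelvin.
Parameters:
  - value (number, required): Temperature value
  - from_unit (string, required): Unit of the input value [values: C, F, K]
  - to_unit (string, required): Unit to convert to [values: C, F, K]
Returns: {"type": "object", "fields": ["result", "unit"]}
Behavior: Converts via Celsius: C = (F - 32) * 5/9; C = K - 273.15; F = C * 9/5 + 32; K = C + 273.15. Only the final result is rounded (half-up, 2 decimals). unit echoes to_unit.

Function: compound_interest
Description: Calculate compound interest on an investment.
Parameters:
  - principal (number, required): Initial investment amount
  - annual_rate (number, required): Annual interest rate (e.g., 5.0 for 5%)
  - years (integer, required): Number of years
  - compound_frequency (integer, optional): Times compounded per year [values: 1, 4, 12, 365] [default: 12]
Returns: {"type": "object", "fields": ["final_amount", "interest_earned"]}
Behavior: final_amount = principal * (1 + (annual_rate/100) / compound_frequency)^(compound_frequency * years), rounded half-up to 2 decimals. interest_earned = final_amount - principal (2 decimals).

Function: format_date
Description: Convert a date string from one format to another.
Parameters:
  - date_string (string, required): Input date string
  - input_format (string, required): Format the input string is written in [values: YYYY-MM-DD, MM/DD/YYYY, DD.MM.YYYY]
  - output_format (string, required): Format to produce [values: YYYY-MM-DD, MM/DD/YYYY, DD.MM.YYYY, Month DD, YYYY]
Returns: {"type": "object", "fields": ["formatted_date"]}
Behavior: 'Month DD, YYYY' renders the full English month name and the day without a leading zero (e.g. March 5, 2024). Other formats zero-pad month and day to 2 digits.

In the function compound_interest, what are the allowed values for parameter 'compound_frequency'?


The compound_interest spec declares:
  - compound_frequency (integer, optional): Times compounded per year [values: 1, 4, 12, 365] [default: 12]
Allowed values:
1, 4, 12, 365


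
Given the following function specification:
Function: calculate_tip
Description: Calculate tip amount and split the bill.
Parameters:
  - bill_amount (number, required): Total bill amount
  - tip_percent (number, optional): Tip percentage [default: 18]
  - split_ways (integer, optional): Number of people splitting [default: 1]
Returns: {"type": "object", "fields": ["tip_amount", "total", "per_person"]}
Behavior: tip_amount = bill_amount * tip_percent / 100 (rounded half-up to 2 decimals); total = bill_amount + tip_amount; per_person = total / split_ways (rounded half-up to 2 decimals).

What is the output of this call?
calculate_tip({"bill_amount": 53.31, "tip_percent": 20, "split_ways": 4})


tip_amount = 53.31 * 20/100 = 10.662 -> 10.66
total = 53.31 + 10.66 = 63.97
per_person = 63.97 / 4 = 15.9925 -> 15.99
Output:
{"tip_amount": 10.66, "total": 63.97, "per_person": 15.99}


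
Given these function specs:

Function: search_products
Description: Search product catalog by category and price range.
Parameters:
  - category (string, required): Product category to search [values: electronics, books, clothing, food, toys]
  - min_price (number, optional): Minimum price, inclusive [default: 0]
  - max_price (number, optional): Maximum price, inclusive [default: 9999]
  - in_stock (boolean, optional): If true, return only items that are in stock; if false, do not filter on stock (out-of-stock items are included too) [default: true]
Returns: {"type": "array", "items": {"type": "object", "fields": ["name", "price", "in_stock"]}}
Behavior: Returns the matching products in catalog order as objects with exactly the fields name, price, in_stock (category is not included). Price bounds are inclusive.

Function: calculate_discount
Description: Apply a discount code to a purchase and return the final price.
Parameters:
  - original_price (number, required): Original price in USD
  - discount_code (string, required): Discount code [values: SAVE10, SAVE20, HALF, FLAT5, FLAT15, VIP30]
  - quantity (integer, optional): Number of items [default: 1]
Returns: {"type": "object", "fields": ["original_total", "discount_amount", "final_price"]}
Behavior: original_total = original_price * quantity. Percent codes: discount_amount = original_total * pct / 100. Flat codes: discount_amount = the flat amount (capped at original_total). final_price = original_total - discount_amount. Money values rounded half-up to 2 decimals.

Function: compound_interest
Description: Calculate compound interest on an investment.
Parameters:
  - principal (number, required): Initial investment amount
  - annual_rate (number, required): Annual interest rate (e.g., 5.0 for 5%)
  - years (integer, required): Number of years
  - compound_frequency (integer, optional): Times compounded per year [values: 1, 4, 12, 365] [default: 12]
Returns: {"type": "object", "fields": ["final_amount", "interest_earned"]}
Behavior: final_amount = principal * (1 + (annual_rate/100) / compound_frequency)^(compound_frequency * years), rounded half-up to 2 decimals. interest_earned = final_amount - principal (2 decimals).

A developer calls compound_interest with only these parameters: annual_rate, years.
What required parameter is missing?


Required parameters: principal, annual_rate, years
Provided: annual_rate, years
Missing: principal
principal


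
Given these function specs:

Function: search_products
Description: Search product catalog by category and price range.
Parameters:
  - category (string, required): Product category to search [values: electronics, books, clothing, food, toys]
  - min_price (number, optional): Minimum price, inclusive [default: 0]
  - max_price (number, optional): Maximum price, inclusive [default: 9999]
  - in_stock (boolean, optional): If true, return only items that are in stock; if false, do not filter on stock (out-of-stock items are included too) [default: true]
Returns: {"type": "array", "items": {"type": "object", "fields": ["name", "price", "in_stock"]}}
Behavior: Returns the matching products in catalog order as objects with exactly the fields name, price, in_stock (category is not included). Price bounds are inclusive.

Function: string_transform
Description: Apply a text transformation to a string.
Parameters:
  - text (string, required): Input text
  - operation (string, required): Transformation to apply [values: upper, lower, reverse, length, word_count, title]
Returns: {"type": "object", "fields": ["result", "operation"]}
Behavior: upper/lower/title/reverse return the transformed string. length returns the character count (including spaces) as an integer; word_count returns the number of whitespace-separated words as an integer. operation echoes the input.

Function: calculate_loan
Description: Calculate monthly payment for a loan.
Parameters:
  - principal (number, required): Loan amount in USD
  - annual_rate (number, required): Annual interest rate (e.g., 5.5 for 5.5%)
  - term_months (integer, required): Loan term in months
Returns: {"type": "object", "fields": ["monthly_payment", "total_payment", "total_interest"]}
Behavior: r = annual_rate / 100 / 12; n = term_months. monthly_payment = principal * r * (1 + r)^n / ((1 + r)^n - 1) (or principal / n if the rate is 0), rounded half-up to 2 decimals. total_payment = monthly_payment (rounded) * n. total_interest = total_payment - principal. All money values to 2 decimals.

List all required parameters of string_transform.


Parameters of string_transform and their required/optional flag:
  text: required
  operation: required
operation, text


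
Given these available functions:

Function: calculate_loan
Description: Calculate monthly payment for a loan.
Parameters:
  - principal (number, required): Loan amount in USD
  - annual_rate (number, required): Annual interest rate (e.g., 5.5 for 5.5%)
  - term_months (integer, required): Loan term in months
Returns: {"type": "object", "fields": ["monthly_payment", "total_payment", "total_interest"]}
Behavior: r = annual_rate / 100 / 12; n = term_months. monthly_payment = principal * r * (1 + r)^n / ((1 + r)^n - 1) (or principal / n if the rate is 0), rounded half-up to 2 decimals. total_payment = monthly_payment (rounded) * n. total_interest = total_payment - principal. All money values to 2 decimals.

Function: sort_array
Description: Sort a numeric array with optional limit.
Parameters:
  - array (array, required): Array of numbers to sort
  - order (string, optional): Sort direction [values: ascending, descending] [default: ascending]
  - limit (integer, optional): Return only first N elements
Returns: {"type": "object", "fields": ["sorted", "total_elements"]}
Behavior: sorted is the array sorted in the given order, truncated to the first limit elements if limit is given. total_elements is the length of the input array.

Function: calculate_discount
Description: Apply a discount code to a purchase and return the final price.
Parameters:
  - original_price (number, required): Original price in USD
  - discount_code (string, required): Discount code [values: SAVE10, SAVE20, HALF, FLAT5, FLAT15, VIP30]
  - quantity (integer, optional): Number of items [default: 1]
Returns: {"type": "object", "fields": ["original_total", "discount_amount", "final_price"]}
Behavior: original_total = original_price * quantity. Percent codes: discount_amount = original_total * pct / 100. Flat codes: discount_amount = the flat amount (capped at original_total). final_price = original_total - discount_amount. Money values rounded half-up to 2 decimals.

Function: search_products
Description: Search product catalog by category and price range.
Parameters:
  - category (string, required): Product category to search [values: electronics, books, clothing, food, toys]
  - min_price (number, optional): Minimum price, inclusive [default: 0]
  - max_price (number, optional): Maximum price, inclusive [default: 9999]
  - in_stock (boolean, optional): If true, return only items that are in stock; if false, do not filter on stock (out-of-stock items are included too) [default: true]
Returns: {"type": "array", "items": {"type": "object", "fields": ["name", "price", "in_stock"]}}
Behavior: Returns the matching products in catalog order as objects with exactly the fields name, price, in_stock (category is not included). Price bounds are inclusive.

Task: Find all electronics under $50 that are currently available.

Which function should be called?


The task needs a function whose description is: Search product catalog by category and price range.
search_products


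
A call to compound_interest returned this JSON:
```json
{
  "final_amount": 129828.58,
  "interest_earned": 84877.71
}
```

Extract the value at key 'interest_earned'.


84877.71


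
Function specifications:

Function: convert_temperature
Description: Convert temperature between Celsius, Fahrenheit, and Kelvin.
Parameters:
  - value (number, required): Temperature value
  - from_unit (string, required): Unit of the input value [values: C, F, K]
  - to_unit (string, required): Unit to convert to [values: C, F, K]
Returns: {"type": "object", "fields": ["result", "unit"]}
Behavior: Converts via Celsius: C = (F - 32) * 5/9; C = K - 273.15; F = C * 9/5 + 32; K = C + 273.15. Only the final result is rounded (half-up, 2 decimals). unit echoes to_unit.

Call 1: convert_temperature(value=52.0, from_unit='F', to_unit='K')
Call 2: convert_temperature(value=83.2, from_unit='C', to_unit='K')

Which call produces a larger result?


Call 1:
  To C: (52 - 32) * 5/9 = 11.111111
  To K: 11.111111 + 273.15 = 284.261111
  Round to 2 decimals: 284.26
  -> 284.26 K
Call 2:
  Input already in C: 83.2
  To K: 83.2 + 273.15 = 356.35
  Round to 2 decimals: 356.35
  -> 356.35 K
Call 2 (356.35 K)


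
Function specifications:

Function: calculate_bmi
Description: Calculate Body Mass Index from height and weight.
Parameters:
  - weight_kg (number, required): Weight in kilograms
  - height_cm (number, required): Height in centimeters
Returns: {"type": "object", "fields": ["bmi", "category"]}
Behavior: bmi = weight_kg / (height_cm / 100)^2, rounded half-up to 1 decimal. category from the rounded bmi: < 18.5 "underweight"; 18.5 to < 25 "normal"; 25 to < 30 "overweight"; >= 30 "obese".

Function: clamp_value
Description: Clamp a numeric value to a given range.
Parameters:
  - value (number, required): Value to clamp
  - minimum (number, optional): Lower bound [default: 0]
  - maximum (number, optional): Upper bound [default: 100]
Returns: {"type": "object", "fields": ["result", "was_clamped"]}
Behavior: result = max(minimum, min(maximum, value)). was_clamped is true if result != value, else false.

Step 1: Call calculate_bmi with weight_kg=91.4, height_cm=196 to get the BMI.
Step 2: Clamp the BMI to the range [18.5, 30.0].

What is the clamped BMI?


Step 1: calculate_bmi(weight_kg=91.4, height_cm=196)
  height_m = 196 / 100 = 1.96
  bmi = 91.4 / 1.96^2 = 91.4 / 3.8416 = 23.79217 -> 23.8
  18.5 <= 23.8 < 25 -> normal
  -> bmi = 23.8
Step 2: clamp_value(value=23.8, minimum=18.5, maximum=30.0)
  result = max(18.5, min(30.0, 23.8)) = max(18.5, 23.8) = 23.8
  was_clamped = (23.8 != 23.8) = false
  -> result = 23.8
23.8


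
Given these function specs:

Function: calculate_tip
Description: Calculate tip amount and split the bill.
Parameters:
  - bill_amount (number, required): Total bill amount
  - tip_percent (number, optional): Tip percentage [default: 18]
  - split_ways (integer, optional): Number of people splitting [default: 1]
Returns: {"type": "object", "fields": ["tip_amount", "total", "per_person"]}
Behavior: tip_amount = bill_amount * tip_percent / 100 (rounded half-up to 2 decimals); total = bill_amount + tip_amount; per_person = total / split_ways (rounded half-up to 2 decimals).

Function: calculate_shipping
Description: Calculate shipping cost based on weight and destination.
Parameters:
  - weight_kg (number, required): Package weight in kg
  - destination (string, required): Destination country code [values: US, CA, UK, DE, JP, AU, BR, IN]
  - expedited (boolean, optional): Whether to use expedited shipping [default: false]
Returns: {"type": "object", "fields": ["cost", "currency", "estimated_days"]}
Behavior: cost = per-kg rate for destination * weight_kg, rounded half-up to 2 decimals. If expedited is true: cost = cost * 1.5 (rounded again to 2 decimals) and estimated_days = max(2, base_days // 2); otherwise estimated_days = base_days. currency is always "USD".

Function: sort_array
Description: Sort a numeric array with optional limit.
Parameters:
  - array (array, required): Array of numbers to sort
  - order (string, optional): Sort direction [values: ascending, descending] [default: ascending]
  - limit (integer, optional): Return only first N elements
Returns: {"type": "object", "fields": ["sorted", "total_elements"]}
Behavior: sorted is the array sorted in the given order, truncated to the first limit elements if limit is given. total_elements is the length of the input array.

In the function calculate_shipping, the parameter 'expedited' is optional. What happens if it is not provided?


The calculate_shipping spec declares:
  - expedited (boolean, optional): Whether to use expedited shipping [default: false]
It defaults to false


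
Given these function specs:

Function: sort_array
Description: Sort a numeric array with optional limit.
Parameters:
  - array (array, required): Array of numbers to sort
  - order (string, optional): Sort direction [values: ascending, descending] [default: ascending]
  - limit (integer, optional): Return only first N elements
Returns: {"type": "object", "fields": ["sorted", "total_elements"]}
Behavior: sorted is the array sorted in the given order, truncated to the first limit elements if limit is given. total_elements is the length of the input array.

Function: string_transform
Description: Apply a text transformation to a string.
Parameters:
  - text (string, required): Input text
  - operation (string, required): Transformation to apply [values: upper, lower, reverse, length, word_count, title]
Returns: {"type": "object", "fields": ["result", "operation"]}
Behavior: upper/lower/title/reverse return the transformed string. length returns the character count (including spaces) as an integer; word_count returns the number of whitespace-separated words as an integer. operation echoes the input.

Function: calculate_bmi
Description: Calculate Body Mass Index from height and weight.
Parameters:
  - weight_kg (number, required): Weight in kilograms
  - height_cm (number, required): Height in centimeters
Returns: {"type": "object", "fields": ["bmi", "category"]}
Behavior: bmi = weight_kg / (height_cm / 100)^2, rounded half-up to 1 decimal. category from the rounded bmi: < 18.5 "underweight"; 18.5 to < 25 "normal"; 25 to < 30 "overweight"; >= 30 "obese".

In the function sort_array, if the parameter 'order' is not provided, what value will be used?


The sort_array spec declares:
  - order (string, optional): Sort direction [values: ascending, descending] [default: ascending]
Default:
ascending


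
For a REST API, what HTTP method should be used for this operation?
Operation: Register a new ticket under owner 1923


GET = read, POST = create, PUT = update/replace, DELETE = remove
This operation is a create.
POST


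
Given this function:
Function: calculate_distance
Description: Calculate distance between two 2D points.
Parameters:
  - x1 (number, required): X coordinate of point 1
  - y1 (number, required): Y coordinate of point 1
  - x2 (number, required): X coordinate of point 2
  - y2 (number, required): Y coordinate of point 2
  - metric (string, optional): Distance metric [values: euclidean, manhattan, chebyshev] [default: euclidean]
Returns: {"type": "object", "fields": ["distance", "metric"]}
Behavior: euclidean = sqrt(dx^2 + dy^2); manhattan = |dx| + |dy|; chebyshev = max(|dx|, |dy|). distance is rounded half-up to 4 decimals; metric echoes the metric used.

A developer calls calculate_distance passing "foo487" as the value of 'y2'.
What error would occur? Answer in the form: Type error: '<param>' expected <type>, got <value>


Spec: 'y2' is declared as number; "foo487" is a string.
Type error: 'y2' expected number, got "foo487"


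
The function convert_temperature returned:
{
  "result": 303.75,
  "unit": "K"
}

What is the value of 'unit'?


K


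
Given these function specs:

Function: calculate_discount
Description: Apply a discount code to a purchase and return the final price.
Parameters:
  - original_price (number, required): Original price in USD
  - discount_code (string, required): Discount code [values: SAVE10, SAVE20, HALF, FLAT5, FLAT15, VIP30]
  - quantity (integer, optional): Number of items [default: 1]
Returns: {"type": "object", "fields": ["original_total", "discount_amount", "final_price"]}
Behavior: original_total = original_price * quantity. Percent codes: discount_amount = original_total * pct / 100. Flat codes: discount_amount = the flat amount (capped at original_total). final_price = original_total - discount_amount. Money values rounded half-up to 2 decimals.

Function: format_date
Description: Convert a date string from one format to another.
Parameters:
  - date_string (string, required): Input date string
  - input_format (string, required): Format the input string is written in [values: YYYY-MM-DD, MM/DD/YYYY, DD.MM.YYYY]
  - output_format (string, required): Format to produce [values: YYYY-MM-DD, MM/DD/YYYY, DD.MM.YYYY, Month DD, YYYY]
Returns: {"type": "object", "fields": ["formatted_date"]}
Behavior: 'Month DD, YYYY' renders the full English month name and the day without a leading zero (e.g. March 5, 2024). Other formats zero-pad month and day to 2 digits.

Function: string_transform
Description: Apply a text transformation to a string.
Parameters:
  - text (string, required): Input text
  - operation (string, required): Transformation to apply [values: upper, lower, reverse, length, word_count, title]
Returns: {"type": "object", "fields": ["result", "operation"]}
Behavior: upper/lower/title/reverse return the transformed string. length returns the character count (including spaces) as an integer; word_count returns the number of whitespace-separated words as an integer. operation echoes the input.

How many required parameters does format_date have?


Parameters of format_date: date_string (required), input_format (required), output_format (required)
Required count:
3


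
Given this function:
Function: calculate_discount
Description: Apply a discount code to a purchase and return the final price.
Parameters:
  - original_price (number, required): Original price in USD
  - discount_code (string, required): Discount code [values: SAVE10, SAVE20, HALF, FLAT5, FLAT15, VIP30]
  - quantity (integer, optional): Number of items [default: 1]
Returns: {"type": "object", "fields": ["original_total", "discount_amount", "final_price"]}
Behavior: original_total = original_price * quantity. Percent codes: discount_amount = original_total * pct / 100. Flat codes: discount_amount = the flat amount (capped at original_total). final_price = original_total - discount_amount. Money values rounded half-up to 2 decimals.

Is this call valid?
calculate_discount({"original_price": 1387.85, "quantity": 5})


Checking required parameters...
Missing required parameter: discount_code
Invalid - missing required parameter 'discount_code'


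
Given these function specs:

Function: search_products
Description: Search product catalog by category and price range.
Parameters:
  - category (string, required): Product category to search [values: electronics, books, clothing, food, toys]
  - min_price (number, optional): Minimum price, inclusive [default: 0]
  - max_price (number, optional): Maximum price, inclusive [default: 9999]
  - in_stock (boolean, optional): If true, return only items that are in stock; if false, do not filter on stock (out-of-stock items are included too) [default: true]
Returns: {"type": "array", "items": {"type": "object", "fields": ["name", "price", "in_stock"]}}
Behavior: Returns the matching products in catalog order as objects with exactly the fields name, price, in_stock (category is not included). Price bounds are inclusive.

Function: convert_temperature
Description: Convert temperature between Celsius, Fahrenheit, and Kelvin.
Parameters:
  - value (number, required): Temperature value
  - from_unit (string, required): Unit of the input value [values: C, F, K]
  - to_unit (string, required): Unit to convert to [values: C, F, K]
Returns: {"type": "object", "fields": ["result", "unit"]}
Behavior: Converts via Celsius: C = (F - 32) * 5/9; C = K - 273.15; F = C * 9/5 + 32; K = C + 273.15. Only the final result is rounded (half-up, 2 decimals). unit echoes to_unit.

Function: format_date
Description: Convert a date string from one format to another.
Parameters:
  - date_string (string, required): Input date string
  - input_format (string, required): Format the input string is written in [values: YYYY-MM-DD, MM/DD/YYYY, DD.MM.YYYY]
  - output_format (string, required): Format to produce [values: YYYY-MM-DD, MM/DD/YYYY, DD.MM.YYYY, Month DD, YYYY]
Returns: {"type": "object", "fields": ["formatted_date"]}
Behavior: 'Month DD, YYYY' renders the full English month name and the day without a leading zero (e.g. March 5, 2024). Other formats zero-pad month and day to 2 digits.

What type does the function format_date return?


The format_date spec declares Returns: {"type": "object", "fields": ["formatted_date"]}
Type:
object


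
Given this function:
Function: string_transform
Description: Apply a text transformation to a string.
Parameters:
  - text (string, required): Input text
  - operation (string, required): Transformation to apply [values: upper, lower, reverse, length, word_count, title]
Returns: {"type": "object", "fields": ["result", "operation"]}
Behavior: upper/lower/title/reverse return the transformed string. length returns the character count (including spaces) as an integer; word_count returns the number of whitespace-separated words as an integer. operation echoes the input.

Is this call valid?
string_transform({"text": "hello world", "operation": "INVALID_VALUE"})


Checking parameter values...
Parameter 'operation' has value 'INVALID_VALUE' not in allowed: upper, lower, reverse, length, word_count, title
Invalid - 'operation' must be one of upper, lower, reverse, length, word_count, title


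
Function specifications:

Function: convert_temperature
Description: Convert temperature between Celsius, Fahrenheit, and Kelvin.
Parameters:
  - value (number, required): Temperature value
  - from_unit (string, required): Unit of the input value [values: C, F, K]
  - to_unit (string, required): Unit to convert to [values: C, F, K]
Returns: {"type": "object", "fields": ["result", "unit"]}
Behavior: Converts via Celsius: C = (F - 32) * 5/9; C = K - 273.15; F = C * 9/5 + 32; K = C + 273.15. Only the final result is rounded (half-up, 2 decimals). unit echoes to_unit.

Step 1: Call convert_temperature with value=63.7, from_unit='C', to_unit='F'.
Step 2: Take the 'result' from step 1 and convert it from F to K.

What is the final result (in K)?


Step 1: convert_temperature(value=63.7, from_unit=C, to_unit=F)
  Input already in C: 63.7
  To F: 63.7 * 9/5 + 32 = 146.66
  Round to 2 decimals: 146.66
  -> result = 146.66 F
Step 2: convert_temperature(value=146.66, from_unit=F, to_unit=K)
  To C: (146.66 - 32) * 5/9 = 63.7
  To K: 63.7 + 273.15 = 336.85
  Round to 2 decimals: 336.85
  -> result = 336.85 K
336.85 K


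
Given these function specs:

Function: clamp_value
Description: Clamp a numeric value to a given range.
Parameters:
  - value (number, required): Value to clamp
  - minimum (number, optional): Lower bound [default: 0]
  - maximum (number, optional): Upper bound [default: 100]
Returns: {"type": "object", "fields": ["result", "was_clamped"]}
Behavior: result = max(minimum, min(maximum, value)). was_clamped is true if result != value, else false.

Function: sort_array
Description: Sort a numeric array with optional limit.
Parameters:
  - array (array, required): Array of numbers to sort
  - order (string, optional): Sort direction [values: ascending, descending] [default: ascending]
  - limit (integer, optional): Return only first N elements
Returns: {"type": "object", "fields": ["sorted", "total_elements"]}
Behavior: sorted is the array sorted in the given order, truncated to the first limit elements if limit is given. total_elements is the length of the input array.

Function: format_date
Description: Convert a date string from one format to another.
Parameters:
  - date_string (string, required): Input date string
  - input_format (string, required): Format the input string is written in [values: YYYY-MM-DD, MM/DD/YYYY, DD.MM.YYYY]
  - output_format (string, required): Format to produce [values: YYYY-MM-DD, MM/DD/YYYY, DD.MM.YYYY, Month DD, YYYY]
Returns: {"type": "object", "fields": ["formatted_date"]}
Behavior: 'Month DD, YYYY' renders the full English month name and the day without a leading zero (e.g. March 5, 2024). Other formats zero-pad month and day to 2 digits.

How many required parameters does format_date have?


Parameters of format_date: date_string (required), input_format (required), output_format (required)
Required count:
3


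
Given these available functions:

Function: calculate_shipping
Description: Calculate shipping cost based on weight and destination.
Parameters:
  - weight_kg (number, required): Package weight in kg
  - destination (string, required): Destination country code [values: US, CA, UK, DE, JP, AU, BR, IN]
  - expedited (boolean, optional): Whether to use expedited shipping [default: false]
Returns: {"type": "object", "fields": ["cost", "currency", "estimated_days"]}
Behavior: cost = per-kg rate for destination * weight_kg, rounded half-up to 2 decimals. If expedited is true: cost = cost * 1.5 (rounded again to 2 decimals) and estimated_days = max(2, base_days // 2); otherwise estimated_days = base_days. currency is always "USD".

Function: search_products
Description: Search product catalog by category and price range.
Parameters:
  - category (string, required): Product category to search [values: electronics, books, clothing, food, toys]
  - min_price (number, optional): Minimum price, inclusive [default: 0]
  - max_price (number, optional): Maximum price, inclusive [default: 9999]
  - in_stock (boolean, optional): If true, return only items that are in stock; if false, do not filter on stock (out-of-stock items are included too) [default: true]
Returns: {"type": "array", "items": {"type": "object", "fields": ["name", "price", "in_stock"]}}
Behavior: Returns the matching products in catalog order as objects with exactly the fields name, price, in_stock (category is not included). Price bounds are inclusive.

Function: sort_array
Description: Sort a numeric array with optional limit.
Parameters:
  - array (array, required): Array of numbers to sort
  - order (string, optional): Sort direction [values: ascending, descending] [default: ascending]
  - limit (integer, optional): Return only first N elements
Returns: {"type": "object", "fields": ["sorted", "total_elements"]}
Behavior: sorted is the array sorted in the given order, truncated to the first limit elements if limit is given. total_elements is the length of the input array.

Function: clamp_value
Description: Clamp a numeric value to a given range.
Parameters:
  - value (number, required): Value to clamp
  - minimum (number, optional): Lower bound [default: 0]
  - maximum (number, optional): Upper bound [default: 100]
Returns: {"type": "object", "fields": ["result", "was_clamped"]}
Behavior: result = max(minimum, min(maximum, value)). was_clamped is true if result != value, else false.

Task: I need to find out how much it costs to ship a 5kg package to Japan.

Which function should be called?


The task needs a function whose description is: Calculate shipping cost based on weight and destination.
calculate_shipping
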